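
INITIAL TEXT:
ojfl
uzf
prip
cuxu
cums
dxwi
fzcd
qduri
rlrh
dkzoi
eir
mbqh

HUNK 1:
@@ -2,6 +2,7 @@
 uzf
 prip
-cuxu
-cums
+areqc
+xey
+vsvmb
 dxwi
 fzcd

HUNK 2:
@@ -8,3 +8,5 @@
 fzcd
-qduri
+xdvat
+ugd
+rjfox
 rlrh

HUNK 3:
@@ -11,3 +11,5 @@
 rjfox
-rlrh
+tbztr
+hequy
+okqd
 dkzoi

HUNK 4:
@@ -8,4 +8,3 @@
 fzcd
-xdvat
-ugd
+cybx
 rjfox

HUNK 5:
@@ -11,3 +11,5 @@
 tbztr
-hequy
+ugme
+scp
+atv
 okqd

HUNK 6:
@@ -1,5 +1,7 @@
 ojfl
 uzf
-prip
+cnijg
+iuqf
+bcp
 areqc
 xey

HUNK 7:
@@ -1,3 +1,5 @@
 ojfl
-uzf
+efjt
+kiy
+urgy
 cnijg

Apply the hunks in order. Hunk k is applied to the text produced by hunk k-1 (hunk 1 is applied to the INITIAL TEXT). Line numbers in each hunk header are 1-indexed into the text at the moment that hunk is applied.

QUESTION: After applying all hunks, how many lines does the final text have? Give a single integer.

Hunk 1: at line 2 remove [cuxu,cums] add [areqc,xey,vsvmb] -> 13 lines: ojfl uzf prip areqc xey vsvmb dxwi fzcd qduri rlrh dkzoi eir mbqh
Hunk 2: at line 8 remove [qduri] add [xdvat,ugd,rjfox] -> 15 lines: ojfl uzf prip areqc xey vsvmb dxwi fzcd xdvat ugd rjfox rlrh dkzoi eir mbqh
Hunk 3: at line 11 remove [rlrh] add [tbztr,hequy,okqd] -> 17 lines: ojfl uzf prip areqc xey vsvmb dxwi fzcd xdvat ugd rjfox tbztr hequy okqd dkzoi eir mbqh
Hunk 4: at line 8 remove [xdvat,ugd] add [cybx] -> 16 lines: ojfl uzf prip areqc xey vsvmb dxwi fzcd cybx rjfox tbztr hequy okqd dkzoi eir mbqh
Hunk 5: at line 11 remove [hequy] add [ugme,scp,atv] -> 18 lines: ojfl uzf prip areqc xey vsvmb dxwi fzcd cybx rjfox tbztr ugme scp atv okqd dkzoi eir mbqh
Hunk 6: at line 1 remove [prip] add [cnijg,iuqf,bcp] -> 20 lines: ojfl uzf cnijg iuqf bcp areqc xey vsvmb dxwi fzcd cybx rjfox tbztr ugme scp atv okqd dkzoi eir mbqh
Hunk 7: at line 1 remove [uzf] add [efjt,kiy,urgy] -> 22 lines: ojfl efjt kiy urgy cnijg iuqf bcp areqc xey vsvmb dxwi fzcd cybx rjfox tbztr ugme scp atv okqd dkzoi eir mbqh
Final line count: 22

Answer: 22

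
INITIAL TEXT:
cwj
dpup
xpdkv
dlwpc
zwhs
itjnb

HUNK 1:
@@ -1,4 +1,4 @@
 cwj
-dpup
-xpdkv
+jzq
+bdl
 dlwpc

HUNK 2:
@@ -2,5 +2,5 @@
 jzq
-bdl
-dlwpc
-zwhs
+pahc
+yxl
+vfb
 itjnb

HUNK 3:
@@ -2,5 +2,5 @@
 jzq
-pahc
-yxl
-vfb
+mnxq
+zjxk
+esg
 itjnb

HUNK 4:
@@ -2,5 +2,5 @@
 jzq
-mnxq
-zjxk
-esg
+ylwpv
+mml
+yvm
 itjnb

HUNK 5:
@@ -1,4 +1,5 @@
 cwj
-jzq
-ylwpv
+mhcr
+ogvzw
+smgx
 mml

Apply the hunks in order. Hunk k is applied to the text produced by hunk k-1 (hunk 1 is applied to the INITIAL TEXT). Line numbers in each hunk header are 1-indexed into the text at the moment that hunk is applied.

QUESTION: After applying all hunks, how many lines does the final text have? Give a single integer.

Answer: 7

Derivation:
Hunk 1: at line 1 remove [dpup,xpdkv] add [jzq,bdl] -> 6 lines: cwj jzq bdl dlwpc zwhs itjnb
Hunk 2: at line 2 remove [bdl,dlwpc,zwhs] add [pahc,yxl,vfb] -> 6 lines: cwj jzq pahc yxl vfb itjnb
Hunk 3: at line 2 remove [pahc,yxl,vfb] add [mnxq,zjxk,esg] -> 6 lines: cwj jzq mnxq zjxk esg itjnb
Hunk 4: at line 2 remove [mnxq,zjxk,esg] add [ylwpv,mml,yvm] -> 6 lines: cwj jzq ylwpv mml yvm itjnb
Hunk 5: at line 1 remove [jzq,ylwpv] add [mhcr,ogvzw,smgx] -> 7 lines: cwj mhcr ogvzw smgx mml yvm itjnb
Final line count: 7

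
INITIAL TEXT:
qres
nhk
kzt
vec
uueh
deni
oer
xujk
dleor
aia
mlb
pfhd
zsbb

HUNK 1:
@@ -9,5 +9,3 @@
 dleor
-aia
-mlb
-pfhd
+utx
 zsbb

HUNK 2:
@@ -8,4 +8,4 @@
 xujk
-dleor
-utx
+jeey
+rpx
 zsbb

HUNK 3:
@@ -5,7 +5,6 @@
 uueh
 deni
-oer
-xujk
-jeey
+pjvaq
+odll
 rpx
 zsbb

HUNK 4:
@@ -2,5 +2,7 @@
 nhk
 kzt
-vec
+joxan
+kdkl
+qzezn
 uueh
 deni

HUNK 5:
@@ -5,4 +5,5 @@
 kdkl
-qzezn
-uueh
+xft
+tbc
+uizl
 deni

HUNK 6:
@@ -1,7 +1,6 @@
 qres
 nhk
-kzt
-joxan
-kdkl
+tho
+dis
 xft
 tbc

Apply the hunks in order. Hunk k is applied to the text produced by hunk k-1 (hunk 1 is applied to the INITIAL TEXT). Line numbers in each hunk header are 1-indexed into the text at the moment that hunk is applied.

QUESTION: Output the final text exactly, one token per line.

Answer: qres
nhk
tho
dis
xft
tbc
uizl
deni
pjvaq
odll
rpx
zsbb

Derivation:
Hunk 1: at line 9 remove [aia,mlb,pfhd] add [utx] -> 11 lines: qres nhk kzt vec uueh deni oer xujk dleor utx zsbb
Hunk 2: at line 8 remove [dleor,utx] add [jeey,rpx] -> 11 lines: qres nhk kzt vec uueh deni oer xujk jeey rpx zsbb
Hunk 3: at line 5 remove [oer,xujk,jeey] add [pjvaq,odll] -> 10 lines: qres nhk kzt vec uueh deni pjvaq odll rpx zsbb
Hunk 4: at line 2 remove [vec] add [joxan,kdkl,qzezn] -> 12 lines: qres nhk kzt joxan kdkl qzezn uueh deni pjvaq odll rpx zsbb
Hunk 5: at line 5 remove [qzezn,uueh] add [xft,tbc,uizl] -> 13 lines: qres nhk kzt joxan kdkl xft tbc uizl deni pjvaq odll rpx zsbb
Hunk 6: at line 1 remove [kzt,joxan,kdkl] add [tho,dis] -> 12 lines: qres nhk tho dis xft tbc uizl deni pjvaq odll rpx zsbb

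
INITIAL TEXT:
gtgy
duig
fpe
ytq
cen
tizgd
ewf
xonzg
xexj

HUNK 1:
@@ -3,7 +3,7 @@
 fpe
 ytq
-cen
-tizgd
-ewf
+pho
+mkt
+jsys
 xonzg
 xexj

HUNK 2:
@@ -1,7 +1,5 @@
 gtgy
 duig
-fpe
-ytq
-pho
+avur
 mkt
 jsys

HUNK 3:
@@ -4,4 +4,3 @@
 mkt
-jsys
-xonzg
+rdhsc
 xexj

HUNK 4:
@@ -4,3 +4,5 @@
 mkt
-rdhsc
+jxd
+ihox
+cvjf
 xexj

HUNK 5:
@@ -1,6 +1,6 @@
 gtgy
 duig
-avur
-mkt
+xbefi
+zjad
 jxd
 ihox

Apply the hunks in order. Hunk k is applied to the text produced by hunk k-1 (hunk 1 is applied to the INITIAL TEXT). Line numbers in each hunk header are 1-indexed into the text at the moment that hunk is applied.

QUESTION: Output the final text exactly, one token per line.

Hunk 1: at line 3 remove [cen,tizgd,ewf] add [pho,mkt,jsys] -> 9 lines: gtgy duig fpe ytq pho mkt jsys xonzg xexj
Hunk 2: at line 1 remove [fpe,ytq,pho] add [avur] -> 7 lines: gtgy duig avur mkt jsys xonzg xexj
Hunk 3: at line 4 remove [jsys,xonzg] add [rdhsc] -> 6 lines: gtgy duig avur mkt rdhsc xexj
Hunk 4: at line 4 remove [rdhsc] add [jxd,ihox,cvjf] -> 8 lines: gtgy duig avur mkt jxd ihox cvjf xexj
Hunk 5: at line 1 remove [avur,mkt] add [xbefi,zjad] -> 8 lines: gtgy duig xbefi zjad jxd ihox cvjf xexj

Answer: gtgy
duig
xbefi
zjad
jxd
ihox
cvjf
xexj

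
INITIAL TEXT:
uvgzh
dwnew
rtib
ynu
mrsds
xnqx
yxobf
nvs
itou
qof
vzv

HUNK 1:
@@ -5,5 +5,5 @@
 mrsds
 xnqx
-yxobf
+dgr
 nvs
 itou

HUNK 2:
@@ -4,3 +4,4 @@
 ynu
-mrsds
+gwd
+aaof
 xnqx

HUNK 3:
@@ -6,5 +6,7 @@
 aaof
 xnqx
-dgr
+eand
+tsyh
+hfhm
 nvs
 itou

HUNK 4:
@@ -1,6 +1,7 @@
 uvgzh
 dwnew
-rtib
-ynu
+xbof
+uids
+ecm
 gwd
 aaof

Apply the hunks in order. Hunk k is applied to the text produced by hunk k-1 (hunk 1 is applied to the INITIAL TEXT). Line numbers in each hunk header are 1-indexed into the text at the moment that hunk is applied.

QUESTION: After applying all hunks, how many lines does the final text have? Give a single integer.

Answer: 15

Derivation:
Hunk 1: at line 5 remove [yxobf] add [dgr] -> 11 lines: uvgzh dwnew rtib ynu mrsds xnqx dgr nvs itou qof vzv
Hunk 2: at line 4 remove [mrsds] add [gwd,aaof] -> 12 lines: uvgzh dwnew rtib ynu gwd aaof xnqx dgr nvs itou qof vzv
Hunk 3: at line 6 remove [dgr] add [eand,tsyh,hfhm] -> 14 lines: uvgzh dwnew rtib ynu gwd aaof xnqx eand tsyh hfhm nvs itou qof vzv
Hunk 4: at line 1 remove [rtib,ynu] add [xbof,uids,ecm] -> 15 lines: uvgzh dwnew xbof uids ecm gwd aaof xnqx eand tsyh hfhm nvs itou qof vzv
Final line count: 15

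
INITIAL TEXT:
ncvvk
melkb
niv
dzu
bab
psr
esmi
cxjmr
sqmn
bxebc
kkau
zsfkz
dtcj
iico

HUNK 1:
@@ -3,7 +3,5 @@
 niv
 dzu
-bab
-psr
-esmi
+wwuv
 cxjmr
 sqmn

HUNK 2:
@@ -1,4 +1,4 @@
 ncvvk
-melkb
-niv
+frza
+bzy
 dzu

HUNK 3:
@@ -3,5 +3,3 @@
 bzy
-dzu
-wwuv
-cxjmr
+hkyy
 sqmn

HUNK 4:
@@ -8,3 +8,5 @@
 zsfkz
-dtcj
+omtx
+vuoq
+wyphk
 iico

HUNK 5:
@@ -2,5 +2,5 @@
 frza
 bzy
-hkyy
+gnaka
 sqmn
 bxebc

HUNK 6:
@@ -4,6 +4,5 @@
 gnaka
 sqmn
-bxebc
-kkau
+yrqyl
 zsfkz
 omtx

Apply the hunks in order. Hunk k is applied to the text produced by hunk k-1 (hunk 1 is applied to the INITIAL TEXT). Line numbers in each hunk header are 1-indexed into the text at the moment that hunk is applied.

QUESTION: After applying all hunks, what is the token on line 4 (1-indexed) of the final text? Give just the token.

Answer: gnaka

Derivation:
Hunk 1: at line 3 remove [bab,psr,esmi] add [wwuv] -> 12 lines: ncvvk melkb niv dzu wwuv cxjmr sqmn bxebc kkau zsfkz dtcj iico
Hunk 2: at line 1 remove [melkb,niv] add [frza,bzy] -> 12 lines: ncvvk frza bzy dzu wwuv cxjmr sqmn bxebc kkau zsfkz dtcj iico
Hunk 3: at line 3 remove [dzu,wwuv,cxjmr] add [hkyy] -> 10 lines: ncvvk frza bzy hkyy sqmn bxebc kkau zsfkz dtcj iico
Hunk 4: at line 8 remove [dtcj] add [omtx,vuoq,wyphk] -> 12 lines: ncvvk frza bzy hkyy sqmn bxebc kkau zsfkz omtx vuoq wyphk iico
Hunk 5: at line 2 remove [hkyy] add [gnaka] -> 12 lines: ncvvk frza bzy gnaka sqmn bxebc kkau zsfkz omtx vuoq wyphk iico
Hunk 6: at line 4 remove [bxebc,kkau] add [yrqyl] -> 11 lines: ncvvk frza bzy gnaka sqmn yrqyl zsfkz omtx vuoq wyphk iico
Final line 4: gnaka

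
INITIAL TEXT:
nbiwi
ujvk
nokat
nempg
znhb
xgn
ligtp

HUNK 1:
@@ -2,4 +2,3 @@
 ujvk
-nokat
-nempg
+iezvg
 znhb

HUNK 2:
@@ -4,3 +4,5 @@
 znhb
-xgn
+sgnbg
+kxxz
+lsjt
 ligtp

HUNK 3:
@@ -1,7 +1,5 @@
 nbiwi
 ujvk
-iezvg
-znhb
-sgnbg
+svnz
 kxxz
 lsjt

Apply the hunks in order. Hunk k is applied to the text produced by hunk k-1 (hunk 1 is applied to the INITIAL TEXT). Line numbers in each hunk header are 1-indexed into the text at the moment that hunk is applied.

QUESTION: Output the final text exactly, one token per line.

Answer: nbiwi
ujvk
svnz
kxxz
lsjt
ligtp

Derivation:
Hunk 1: at line 2 remove [nokat,nempg] add [iezvg] -> 6 lines: nbiwi ujvk iezvg znhb xgn ligtp
Hunk 2: at line 4 remove [xgn] add [sgnbg,kxxz,lsjt] -> 8 lines: nbiwi ujvk iezvg znhb sgnbg kxxz lsjt ligtp
Hunk 3: at line 1 remove [iezvg,znhb,sgnbg] add [svnz] -> 6 lines: nbiwi ujvk svnz kxxz lsjt ligtp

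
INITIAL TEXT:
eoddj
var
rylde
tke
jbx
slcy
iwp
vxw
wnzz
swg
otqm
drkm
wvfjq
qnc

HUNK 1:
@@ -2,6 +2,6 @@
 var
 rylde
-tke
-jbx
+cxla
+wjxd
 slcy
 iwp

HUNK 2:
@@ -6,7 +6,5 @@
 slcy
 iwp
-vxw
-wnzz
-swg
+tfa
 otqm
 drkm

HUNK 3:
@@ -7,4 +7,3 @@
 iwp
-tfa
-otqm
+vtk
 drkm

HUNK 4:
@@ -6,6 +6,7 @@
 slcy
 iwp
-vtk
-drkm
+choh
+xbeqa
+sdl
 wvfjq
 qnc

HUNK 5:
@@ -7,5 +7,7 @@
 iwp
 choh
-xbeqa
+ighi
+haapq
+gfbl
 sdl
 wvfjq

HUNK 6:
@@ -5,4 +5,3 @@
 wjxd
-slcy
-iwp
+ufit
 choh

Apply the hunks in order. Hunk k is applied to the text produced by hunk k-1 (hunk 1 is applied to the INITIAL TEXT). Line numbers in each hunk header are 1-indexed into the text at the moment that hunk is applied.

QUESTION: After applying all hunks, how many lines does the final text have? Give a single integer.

Hunk 1: at line 2 remove [tke,jbx] add [cxla,wjxd] -> 14 lines: eoddj var rylde cxla wjxd slcy iwp vxw wnzz swg otqm drkm wvfjq qnc
Hunk 2: at line 6 remove [vxw,wnzz,swg] add [tfa] -> 12 lines: eoddj var rylde cxla wjxd slcy iwp tfa otqm drkm wvfjq qnc
Hunk 3: at line 7 remove [tfa,otqm] add [vtk] -> 11 lines: eoddj var rylde cxla wjxd slcy iwp vtk drkm wvfjq qnc
Hunk 4: at line 6 remove [vtk,drkm] add [choh,xbeqa,sdl] -> 12 lines: eoddj var rylde cxla wjxd slcy iwp choh xbeqa sdl wvfjq qnc
Hunk 5: at line 7 remove [xbeqa] add [ighi,haapq,gfbl] -> 14 lines: eoddj var rylde cxla wjxd slcy iwp choh ighi haapq gfbl sdl wvfjq qnc
Hunk 6: at line 5 remove [slcy,iwp] add [ufit] -> 13 lines: eoddj var rylde cxla wjxd ufit choh ighi haapq gfbl sdl wvfjq qnc
Final line count: 13

Answer: 13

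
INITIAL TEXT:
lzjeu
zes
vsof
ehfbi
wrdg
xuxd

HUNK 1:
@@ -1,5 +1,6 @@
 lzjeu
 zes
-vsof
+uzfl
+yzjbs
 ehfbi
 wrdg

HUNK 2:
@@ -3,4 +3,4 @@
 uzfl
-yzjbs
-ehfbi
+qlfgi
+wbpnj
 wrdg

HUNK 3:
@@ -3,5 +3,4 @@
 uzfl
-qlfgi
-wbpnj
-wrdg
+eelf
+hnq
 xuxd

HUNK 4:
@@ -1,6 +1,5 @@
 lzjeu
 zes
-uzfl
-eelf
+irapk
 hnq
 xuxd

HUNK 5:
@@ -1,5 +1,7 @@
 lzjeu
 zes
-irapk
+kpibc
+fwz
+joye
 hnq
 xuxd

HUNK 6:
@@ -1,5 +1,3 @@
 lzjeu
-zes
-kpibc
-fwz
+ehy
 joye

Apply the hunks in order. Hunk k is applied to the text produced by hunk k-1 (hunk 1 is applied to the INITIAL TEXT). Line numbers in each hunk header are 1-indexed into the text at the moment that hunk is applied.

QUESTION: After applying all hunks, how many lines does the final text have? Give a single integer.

Hunk 1: at line 1 remove [vsof] add [uzfl,yzjbs] -> 7 lines: lzjeu zes uzfl yzjbs ehfbi wrdg xuxd
Hunk 2: at line 3 remove [yzjbs,ehfbi] add [qlfgi,wbpnj] -> 7 lines: lzjeu zes uzfl qlfgi wbpnj wrdg xuxd
Hunk 3: at line 3 remove [qlfgi,wbpnj,wrdg] add [eelf,hnq] -> 6 lines: lzjeu zes uzfl eelf hnq xuxd
Hunk 4: at line 1 remove [uzfl,eelf] add [irapk] -> 5 lines: lzjeu zes irapk hnq xuxd
Hunk 5: at line 1 remove [irapk] add [kpibc,fwz,joye] -> 7 lines: lzjeu zes kpibc fwz joye hnq xuxd
Hunk 6: at line 1 remove [zes,kpibc,fwz] add [ehy] -> 5 lines: lzjeu ehy joye hnq xuxd
Final line count: 5

Answer: 5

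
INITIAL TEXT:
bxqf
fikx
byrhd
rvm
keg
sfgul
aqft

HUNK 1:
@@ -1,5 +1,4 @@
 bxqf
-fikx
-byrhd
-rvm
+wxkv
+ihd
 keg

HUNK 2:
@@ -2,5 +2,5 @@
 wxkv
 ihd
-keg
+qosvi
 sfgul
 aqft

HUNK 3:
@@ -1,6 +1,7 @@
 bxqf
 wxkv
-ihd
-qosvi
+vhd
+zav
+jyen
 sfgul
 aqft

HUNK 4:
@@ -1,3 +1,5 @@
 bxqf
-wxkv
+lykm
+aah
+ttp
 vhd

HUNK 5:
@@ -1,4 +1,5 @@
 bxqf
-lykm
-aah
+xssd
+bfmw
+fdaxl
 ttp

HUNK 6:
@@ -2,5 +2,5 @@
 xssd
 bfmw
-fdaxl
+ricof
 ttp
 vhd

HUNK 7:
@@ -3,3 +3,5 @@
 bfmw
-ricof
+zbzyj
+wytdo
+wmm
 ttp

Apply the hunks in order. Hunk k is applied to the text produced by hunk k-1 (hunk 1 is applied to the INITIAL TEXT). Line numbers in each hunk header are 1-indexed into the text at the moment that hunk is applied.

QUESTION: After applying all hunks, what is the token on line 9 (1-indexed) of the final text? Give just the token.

Hunk 1: at line 1 remove [fikx,byrhd,rvm] add [wxkv,ihd] -> 6 lines: bxqf wxkv ihd keg sfgul aqft
Hunk 2: at line 2 remove [keg] add [qosvi] -> 6 lines: bxqf wxkv ihd qosvi sfgul aqft
Hunk 3: at line 1 remove [ihd,qosvi] add [vhd,zav,jyen] -> 7 lines: bxqf wxkv vhd zav jyen sfgul aqft
Hunk 4: at line 1 remove [wxkv] add [lykm,aah,ttp] -> 9 lines: bxqf lykm aah ttp vhd zav jyen sfgul aqft
Hunk 5: at line 1 remove [lykm,aah] add [xssd,bfmw,fdaxl] -> 10 lines: bxqf xssd bfmw fdaxl ttp vhd zav jyen sfgul aqft
Hunk 6: at line 2 remove [fdaxl] add [ricof] -> 10 lines: bxqf xssd bfmw ricof ttp vhd zav jyen sfgul aqft
Hunk 7: at line 3 remove [ricof] add [zbzyj,wytdo,wmm] -> 12 lines: bxqf xssd bfmw zbzyj wytdo wmm ttp vhd zav jyen sfgul aqft
Final line 9: zav

Answer: zav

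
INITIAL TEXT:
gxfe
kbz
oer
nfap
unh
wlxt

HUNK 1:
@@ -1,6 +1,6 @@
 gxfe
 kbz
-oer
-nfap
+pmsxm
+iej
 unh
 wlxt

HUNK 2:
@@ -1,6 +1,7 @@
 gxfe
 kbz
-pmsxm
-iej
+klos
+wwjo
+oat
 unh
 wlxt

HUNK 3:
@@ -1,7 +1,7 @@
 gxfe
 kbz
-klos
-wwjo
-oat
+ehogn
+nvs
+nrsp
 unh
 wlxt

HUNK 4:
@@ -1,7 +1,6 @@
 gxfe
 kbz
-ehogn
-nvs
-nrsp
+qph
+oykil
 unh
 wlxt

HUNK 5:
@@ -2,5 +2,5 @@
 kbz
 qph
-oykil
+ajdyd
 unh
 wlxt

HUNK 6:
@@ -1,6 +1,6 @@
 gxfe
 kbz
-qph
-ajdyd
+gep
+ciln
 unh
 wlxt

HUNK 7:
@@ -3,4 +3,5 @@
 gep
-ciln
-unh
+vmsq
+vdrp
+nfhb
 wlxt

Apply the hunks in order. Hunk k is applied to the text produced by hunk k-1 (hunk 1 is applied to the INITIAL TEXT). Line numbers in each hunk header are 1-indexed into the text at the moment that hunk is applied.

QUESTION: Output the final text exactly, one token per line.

Hunk 1: at line 1 remove [oer,nfap] add [pmsxm,iej] -> 6 lines: gxfe kbz pmsxm iej unh wlxt
Hunk 2: at line 1 remove [pmsxm,iej] add [klos,wwjo,oat] -> 7 lines: gxfe kbz klos wwjo oat unh wlxt
Hunk 3: at line 1 remove [klos,wwjo,oat] add [ehogn,nvs,nrsp] -> 7 lines: gxfe kbz ehogn nvs nrsp unh wlxt
Hunk 4: at line 1 remove [ehogn,nvs,nrsp] add [qph,oykil] -> 6 lines: gxfe kbz qph oykil unh wlxt
Hunk 5: at line 2 remove [oykil] add [ajdyd] -> 6 lines: gxfe kbz qph ajdyd unh wlxt
Hunk 6: at line 1 remove [qph,ajdyd] add [gep,ciln] -> 6 lines: gxfe kbz gep ciln unh wlxt
Hunk 7: at line 3 remove [ciln,unh] add [vmsq,vdrp,nfhb] -> 7 lines: gxfe kbz gep vmsq vdrp nfhb wlxt

Answer: gxfe
kbz
gep
vmsq
vdrp
nfhb
wlxt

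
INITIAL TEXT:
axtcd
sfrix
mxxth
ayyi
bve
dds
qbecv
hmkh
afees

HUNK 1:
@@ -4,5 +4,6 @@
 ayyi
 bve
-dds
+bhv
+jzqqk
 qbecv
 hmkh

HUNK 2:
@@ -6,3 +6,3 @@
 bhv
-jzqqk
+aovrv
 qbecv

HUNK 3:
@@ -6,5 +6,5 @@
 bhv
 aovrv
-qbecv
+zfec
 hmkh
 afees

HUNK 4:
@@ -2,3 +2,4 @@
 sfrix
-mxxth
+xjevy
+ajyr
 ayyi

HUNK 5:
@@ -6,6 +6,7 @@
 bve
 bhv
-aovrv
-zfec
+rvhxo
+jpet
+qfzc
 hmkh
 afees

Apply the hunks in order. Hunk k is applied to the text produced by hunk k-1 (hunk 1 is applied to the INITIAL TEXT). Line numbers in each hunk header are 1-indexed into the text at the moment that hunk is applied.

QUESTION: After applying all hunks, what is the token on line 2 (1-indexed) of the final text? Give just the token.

Hunk 1: at line 4 remove [dds] add [bhv,jzqqk] -> 10 lines: axtcd sfrix mxxth ayyi bve bhv jzqqk qbecv hmkh afees
Hunk 2: at line 6 remove [jzqqk] add [aovrv] -> 10 lines: axtcd sfrix mxxth ayyi bve bhv aovrv qbecv hmkh afees
Hunk 3: at line 6 remove [qbecv] add [zfec] -> 10 lines: axtcd sfrix mxxth ayyi bve bhv aovrv zfec hmkh afees
Hunk 4: at line 2 remove [mxxth] add [xjevy,ajyr] -> 11 lines: axtcd sfrix xjevy ajyr ayyi bve bhv aovrv zfec hmkh afees
Hunk 5: at line 6 remove [aovrv,zfec] add [rvhxo,jpet,qfzc] -> 12 lines: axtcd sfrix xjevy ajyr ayyi bve bhv rvhxo jpet qfzc hmkh afees
Final line 2: sfrix

Answer: sfrix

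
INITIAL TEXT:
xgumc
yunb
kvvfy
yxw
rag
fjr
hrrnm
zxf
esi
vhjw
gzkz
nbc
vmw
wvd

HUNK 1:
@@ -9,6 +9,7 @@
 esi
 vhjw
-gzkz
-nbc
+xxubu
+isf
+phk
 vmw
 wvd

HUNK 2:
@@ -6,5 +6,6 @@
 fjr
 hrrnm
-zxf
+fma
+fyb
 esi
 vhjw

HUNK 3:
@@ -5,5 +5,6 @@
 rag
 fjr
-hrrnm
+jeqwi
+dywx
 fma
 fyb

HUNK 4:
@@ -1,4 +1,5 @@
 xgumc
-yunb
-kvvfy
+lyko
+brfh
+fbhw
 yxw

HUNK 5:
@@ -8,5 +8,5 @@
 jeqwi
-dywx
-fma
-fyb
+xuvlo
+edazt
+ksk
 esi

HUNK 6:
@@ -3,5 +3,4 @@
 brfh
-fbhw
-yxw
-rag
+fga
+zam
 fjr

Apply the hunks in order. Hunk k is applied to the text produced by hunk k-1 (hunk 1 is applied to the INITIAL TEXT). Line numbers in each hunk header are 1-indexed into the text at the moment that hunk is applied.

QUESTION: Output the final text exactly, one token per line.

Answer: xgumc
lyko
brfh
fga
zam
fjr
jeqwi
xuvlo
edazt
ksk
esi
vhjw
xxubu
isf
phk
vmw
wvd

Derivation:
Hunk 1: at line 9 remove [gzkz,nbc] add [xxubu,isf,phk] -> 15 lines: xgumc yunb kvvfy yxw rag fjr hrrnm zxf esi vhjw xxubu isf phk vmw wvd
Hunk 2: at line 6 remove [zxf] add [fma,fyb] -> 16 lines: xgumc yunb kvvfy yxw rag fjr hrrnm fma fyb esi vhjw xxubu isf phk vmw wvd
Hunk 3: at line 5 remove [hrrnm] add [jeqwi,dywx] -> 17 lines: xgumc yunb kvvfy yxw rag fjr jeqwi dywx fma fyb esi vhjw xxubu isf phk vmw wvd
Hunk 4: at line 1 remove [yunb,kvvfy] add [lyko,brfh,fbhw] -> 18 lines: xgumc lyko brfh fbhw yxw rag fjr jeqwi dywx fma fyb esi vhjw xxubu isf phk vmw wvd
Hunk 5: at line 8 remove [dywx,fma,fyb] add [xuvlo,edazt,ksk] -> 18 lines: xgumc lyko brfh fbhw yxw rag fjr jeqwi xuvlo edazt ksk esi vhjw xxubu isf phk vmw wvd
Hunk 6: at line 3 remove [fbhw,yxw,rag] add [fga,zam] -> 17 lines: xgumc lyko brfh fga zam fjr jeqwi xuvlo edazt ksk esi vhjw xxubu isf phk vmw wvd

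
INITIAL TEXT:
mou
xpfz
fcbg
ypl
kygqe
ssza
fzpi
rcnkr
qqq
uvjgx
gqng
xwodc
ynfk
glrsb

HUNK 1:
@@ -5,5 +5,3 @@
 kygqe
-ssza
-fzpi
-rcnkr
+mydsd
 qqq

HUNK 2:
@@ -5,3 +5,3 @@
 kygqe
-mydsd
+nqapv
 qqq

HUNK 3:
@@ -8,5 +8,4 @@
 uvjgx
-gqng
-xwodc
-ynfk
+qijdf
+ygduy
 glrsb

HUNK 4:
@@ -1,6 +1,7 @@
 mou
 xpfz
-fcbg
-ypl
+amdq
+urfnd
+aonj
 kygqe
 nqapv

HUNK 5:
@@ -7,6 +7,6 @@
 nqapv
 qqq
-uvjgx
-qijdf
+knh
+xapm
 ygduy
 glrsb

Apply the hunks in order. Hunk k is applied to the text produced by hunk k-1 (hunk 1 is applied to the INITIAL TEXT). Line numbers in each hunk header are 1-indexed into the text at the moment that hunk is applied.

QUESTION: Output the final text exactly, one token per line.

Answer: mou
xpfz
amdq
urfnd
aonj
kygqe
nqapv
qqq
knh
xapm
ygduy
glrsb

Derivation:
Hunk 1: at line 5 remove [ssza,fzpi,rcnkr] add [mydsd] -> 12 lines: mou xpfz fcbg ypl kygqe mydsd qqq uvjgx gqng xwodc ynfk glrsb
Hunk 2: at line 5 remove [mydsd] add [nqapv] -> 12 lines: mou xpfz fcbg ypl kygqe nqapv qqq uvjgx gqng xwodc ynfk glrsb
Hunk 3: at line 8 remove [gqng,xwodc,ynfk] add [qijdf,ygduy] -> 11 lines: mou xpfz fcbg ypl kygqe nqapv qqq uvjgx qijdf ygduy glrsb
Hunk 4: at line 1 remove [fcbg,ypl] add [amdq,urfnd,aonj] -> 12 lines: mou xpfz amdq urfnd aonj kygqe nqapv qqq uvjgx qijdf ygduy glrsb
Hunk 5: at line 7 remove [uvjgx,qijdf] add [knh,xapm] -> 12 lines: mou xpfz amdq urfnd aonj kygqe nqapv qqq knh xapm ygduy glrsb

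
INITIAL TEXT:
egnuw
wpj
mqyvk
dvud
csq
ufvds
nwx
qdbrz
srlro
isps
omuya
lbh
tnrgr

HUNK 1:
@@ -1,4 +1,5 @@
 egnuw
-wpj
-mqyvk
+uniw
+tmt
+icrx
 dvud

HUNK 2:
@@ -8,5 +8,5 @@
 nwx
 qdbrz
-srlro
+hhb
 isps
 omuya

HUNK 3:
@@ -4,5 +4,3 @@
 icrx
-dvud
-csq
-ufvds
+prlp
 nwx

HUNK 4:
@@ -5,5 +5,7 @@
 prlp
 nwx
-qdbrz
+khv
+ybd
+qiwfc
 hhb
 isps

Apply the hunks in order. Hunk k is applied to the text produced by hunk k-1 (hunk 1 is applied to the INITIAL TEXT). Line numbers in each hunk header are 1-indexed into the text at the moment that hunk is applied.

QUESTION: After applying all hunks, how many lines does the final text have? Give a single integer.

Hunk 1: at line 1 remove [wpj,mqyvk] add [uniw,tmt,icrx] -> 14 lines: egnuw uniw tmt icrx dvud csq ufvds nwx qdbrz srlro isps omuya lbh tnrgr
Hunk 2: at line 8 remove [srlro] add [hhb] -> 14 lines: egnuw uniw tmt icrx dvud csq ufvds nwx qdbrz hhb isps omuya lbh tnrgr
Hunk 3: at line 4 remove [dvud,csq,ufvds] add [prlp] -> 12 lines: egnuw uniw tmt icrx prlp nwx qdbrz hhb isps omuya lbh tnrgr
Hunk 4: at line 5 remove [qdbrz] add [khv,ybd,qiwfc] -> 14 lines: egnuw uniw tmt icrx prlp nwx khv ybd qiwfc hhb isps omuya lbh tnrgr
Final line count: 14

Answer: 14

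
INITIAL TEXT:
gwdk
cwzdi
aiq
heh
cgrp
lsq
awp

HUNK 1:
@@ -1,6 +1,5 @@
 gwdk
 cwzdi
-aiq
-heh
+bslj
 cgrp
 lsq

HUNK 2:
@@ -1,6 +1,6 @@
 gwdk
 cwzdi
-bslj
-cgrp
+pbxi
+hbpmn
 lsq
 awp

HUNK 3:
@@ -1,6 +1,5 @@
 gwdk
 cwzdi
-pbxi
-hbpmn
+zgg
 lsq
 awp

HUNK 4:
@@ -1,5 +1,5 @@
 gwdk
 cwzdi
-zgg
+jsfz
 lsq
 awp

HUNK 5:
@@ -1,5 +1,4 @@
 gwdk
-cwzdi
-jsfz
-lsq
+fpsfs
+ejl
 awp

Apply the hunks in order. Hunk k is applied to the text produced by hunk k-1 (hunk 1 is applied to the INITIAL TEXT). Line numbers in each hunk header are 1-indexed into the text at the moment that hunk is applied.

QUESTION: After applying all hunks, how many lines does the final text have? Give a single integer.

Answer: 4

Derivation:
Hunk 1: at line 1 remove [aiq,heh] add [bslj] -> 6 lines: gwdk cwzdi bslj cgrp lsq awp
Hunk 2: at line 1 remove [bslj,cgrp] add [pbxi,hbpmn] -> 6 lines: gwdk cwzdi pbxi hbpmn lsq awp
Hunk 3: at line 1 remove [pbxi,hbpmn] add [zgg] -> 5 lines: gwdk cwzdi zgg lsq awp
Hunk 4: at line 1 remove [zgg] add [jsfz] -> 5 lines: gwdk cwzdi jsfz lsq awp
Hunk 5: at line 1 remove [cwzdi,jsfz,lsq] add [fpsfs,ejl] -> 4 lines: gwdk fpsfs ejl awp
Final line count: 4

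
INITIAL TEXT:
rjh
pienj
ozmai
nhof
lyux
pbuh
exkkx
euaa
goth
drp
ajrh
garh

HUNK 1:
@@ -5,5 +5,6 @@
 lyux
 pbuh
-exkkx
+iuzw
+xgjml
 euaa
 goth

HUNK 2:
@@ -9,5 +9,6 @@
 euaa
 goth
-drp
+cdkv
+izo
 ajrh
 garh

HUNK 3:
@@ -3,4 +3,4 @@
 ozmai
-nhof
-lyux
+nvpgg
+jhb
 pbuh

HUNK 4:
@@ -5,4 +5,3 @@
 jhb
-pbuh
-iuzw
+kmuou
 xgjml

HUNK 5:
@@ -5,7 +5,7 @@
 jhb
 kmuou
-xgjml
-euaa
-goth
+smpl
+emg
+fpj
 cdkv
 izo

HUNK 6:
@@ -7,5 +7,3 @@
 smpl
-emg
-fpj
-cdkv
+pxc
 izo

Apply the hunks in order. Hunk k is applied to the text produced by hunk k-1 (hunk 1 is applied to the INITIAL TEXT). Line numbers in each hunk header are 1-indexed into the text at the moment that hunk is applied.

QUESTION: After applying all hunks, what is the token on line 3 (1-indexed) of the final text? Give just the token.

Answer: ozmai

Derivation:
Hunk 1: at line 5 remove [exkkx] add [iuzw,xgjml] -> 13 lines: rjh pienj ozmai nhof lyux pbuh iuzw xgjml euaa goth drp ajrh garh
Hunk 2: at line 9 remove [drp] add [cdkv,izo] -> 14 lines: rjh pienj ozmai nhof lyux pbuh iuzw xgjml euaa goth cdkv izo ajrh garh
Hunk 3: at line 3 remove [nhof,lyux] add [nvpgg,jhb] -> 14 lines: rjh pienj ozmai nvpgg jhb pbuh iuzw xgjml euaa goth cdkv izo ajrh garh
Hunk 4: at line 5 remove [pbuh,iuzw] add [kmuou] -> 13 lines: rjh pienj ozmai nvpgg jhb kmuou xgjml euaa goth cdkv izo ajrh garh
Hunk 5: at line 5 remove [xgjml,euaa,goth] add [smpl,emg,fpj] -> 13 lines: rjh pienj ozmai nvpgg jhb kmuou smpl emg fpj cdkv izo ajrh garh
Hunk 6: at line 7 remove [emg,fpj,cdkv] add [pxc] -> 11 lines: rjh pienj ozmai nvpgg jhb kmuou smpl pxc izo ajrh garh
Final line 3: ozmai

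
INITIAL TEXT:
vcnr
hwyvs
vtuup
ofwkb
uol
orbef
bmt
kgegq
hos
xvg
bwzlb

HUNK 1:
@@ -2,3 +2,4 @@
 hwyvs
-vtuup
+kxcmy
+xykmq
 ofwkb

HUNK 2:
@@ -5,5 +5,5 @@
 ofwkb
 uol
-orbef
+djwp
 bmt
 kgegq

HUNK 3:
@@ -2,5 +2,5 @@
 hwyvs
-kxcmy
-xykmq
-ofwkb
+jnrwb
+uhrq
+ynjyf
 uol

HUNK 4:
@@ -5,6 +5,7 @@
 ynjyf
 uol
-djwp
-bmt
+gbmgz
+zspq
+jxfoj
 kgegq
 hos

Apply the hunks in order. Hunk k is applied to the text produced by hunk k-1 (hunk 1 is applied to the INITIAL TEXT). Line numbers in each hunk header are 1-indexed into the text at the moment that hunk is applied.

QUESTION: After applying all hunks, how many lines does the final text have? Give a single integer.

Hunk 1: at line 2 remove [vtuup] add [kxcmy,xykmq] -> 12 lines: vcnr hwyvs kxcmy xykmq ofwkb uol orbef bmt kgegq hos xvg bwzlb
Hunk 2: at line 5 remove [orbef] add [djwp] -> 12 lines: vcnr hwyvs kxcmy xykmq ofwkb uol djwp bmt kgegq hos xvg bwzlb
Hunk 3: at line 2 remove [kxcmy,xykmq,ofwkb] add [jnrwb,uhrq,ynjyf] -> 12 lines: vcnr hwyvs jnrwb uhrq ynjyf uol djwp bmt kgegq hos xvg bwzlb
Hunk 4: at line 5 remove [djwp,bmt] add [gbmgz,zspq,jxfoj] -> 13 lines: vcnr hwyvs jnrwb uhrq ynjyf uol gbmgz zspq jxfoj kgegq hos xvg bwzlb
Final line count: 13

Answer: 13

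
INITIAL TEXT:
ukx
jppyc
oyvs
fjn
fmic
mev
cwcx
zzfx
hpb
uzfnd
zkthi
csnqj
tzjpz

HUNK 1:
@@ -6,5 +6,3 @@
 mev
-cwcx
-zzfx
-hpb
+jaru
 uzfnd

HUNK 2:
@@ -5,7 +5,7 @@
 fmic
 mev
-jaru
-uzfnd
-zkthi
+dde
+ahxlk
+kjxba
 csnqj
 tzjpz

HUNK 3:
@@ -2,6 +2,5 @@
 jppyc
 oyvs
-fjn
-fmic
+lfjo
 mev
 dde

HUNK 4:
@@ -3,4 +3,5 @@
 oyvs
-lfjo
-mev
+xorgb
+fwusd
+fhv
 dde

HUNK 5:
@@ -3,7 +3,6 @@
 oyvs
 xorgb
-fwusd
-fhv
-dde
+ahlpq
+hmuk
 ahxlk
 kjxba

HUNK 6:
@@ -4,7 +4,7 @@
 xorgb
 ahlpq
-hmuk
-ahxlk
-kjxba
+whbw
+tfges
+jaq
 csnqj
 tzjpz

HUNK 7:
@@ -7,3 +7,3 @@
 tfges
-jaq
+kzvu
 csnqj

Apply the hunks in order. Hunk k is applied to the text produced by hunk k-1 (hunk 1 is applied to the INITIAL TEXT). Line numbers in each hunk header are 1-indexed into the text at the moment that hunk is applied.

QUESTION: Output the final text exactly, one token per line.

Answer: ukx
jppyc
oyvs
xorgb
ahlpq
whbw
tfges
kzvu
csnqj
tzjpz

Derivation:
Hunk 1: at line 6 remove [cwcx,zzfx,hpb] add [jaru] -> 11 lines: ukx jppyc oyvs fjn fmic mev jaru uzfnd zkthi csnqj tzjpz
Hunk 2: at line 5 remove [jaru,uzfnd,zkthi] add [dde,ahxlk,kjxba] -> 11 lines: ukx jppyc oyvs fjn fmic mev dde ahxlk kjxba csnqj tzjpz
Hunk 3: at line 2 remove [fjn,fmic] add [lfjo] -> 10 lines: ukx jppyc oyvs lfjo mev dde ahxlk kjxba csnqj tzjpz
Hunk 4: at line 3 remove [lfjo,mev] add [xorgb,fwusd,fhv] -> 11 lines: ukx jppyc oyvs xorgb fwusd fhv dde ahxlk kjxba csnqj tzjpz
Hunk 5: at line 3 remove [fwusd,fhv,dde] add [ahlpq,hmuk] -> 10 lines: ukx jppyc oyvs xorgb ahlpq hmuk ahxlk kjxba csnqj tzjpz
Hunk 6: at line 4 remove [hmuk,ahxlk,kjxba] add [whbw,tfges,jaq] -> 10 lines: ukx jppyc oyvs xorgb ahlpq whbw tfges jaq csnqj tzjpz
Hunk 7: at line 7 remove [jaq] add [kzvu] -> 10 lines: ukx jppyc oyvs xorgb ahlpq whbw tfges kzvu csnqj tzjpz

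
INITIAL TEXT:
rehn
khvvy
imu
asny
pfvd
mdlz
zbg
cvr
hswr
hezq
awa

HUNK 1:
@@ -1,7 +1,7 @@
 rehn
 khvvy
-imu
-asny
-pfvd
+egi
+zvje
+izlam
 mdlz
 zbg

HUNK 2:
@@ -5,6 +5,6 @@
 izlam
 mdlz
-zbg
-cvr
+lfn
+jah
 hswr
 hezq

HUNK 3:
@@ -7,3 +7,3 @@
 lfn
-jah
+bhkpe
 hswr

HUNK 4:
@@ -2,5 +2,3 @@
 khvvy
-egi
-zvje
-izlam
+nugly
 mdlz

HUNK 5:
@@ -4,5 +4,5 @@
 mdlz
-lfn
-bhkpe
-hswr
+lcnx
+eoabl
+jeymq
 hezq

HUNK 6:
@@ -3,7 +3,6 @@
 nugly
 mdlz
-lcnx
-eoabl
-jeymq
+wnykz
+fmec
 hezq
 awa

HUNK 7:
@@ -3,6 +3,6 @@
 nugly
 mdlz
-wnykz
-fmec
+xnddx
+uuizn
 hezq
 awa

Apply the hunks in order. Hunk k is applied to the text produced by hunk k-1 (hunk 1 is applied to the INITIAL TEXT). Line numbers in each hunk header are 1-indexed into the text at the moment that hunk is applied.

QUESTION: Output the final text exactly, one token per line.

Answer: rehn
khvvy
nugly
mdlz
xnddx
uuizn
hezq
awa

Derivation:
Hunk 1: at line 1 remove [imu,asny,pfvd] add [egi,zvje,izlam] -> 11 lines: rehn khvvy egi zvje izlam mdlz zbg cvr hswr hezq awa
Hunk 2: at line 5 remove [zbg,cvr] add [lfn,jah] -> 11 lines: rehn khvvy egi zvje izlam mdlz lfn jah hswr hezq awa
Hunk 3: at line 7 remove [jah] add [bhkpe] -> 11 lines: rehn khvvy egi zvje izlam mdlz lfn bhkpe hswr hezq awa
Hunk 4: at line 2 remove [egi,zvje,izlam] add [nugly] -> 9 lines: rehn khvvy nugly mdlz lfn bhkpe hswr hezq awa
Hunk 5: at line 4 remove [lfn,bhkpe,hswr] add [lcnx,eoabl,jeymq] -> 9 lines: rehn khvvy nugly mdlz lcnx eoabl jeymq hezq awa
Hunk 6: at line 3 remove [lcnx,eoabl,jeymq] add [wnykz,fmec] -> 8 lines: rehn khvvy nugly mdlz wnykz fmec hezq awa
Hunk 7: at line 3 remove [wnykz,fmec] add [xnddx,uuizn] -> 8 lines: rehn khvvy nugly mdlz xnddx uuizn hezq awa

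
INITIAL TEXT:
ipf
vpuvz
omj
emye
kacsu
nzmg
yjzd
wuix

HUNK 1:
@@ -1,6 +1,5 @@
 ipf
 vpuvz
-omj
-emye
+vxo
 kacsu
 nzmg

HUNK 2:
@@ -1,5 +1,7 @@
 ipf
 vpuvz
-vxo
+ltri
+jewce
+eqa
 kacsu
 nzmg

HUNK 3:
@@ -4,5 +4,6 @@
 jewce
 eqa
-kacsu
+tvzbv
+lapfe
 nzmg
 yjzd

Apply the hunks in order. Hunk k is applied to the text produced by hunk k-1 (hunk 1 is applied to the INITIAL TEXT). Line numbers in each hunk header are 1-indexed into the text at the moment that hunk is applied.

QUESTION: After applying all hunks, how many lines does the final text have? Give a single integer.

Hunk 1: at line 1 remove [omj,emye] add [vxo] -> 7 lines: ipf vpuvz vxo kacsu nzmg yjzd wuix
Hunk 2: at line 1 remove [vxo] add [ltri,jewce,eqa] -> 9 lines: ipf vpuvz ltri jewce eqa kacsu nzmg yjzd wuix
Hunk 3: at line 4 remove [kacsu] add [tvzbv,lapfe] -> 10 lines: ipf vpuvz ltri jewce eqa tvzbv lapfe nzmg yjzd wuix
Final line count: 10

Answer: 10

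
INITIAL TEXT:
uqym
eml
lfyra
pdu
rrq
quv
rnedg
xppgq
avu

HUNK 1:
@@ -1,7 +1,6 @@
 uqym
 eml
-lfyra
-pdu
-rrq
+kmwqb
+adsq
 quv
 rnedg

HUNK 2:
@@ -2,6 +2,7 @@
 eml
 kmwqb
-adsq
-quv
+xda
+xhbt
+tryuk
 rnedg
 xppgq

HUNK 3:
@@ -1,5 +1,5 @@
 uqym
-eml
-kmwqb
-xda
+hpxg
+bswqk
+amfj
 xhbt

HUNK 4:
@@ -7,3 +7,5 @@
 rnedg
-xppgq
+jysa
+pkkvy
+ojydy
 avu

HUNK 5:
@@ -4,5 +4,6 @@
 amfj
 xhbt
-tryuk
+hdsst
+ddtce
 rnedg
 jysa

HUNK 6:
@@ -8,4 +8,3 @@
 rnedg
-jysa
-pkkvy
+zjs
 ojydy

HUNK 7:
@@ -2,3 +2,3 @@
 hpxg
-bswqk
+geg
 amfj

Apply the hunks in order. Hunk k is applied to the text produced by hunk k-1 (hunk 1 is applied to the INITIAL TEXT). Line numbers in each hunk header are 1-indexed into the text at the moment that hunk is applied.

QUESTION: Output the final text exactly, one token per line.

Answer: uqym
hpxg
geg
amfj
xhbt
hdsst
ddtce
rnedg
zjs
ojydy
avu

Derivation:
Hunk 1: at line 1 remove [lfyra,pdu,rrq] add [kmwqb,adsq] -> 8 lines: uqym eml kmwqb adsq quv rnedg xppgq avu
Hunk 2: at line 2 remove [adsq,quv] add [xda,xhbt,tryuk] -> 9 lines: uqym eml kmwqb xda xhbt tryuk rnedg xppgq avu
Hunk 3: at line 1 remove [eml,kmwqb,xda] add [hpxg,bswqk,amfj] -> 9 lines: uqym hpxg bswqk amfj xhbt tryuk rnedg xppgq avu
Hunk 4: at line 7 remove [xppgq] add [jysa,pkkvy,ojydy] -> 11 lines: uqym hpxg bswqk amfj xhbt tryuk rnedg jysa pkkvy ojydy avu
Hunk 5: at line 4 remove [tryuk] add [hdsst,ddtce] -> 12 lines: uqym hpxg bswqk amfj xhbt hdsst ddtce rnedg jysa pkkvy ojydy avu
Hunk 6: at line 8 remove [jysa,pkkvy] add [zjs] -> 11 lines: uqym hpxg bswqk amfj xhbt hdsst ddtce rnedg zjs ojydy avu
Hunk 7: at line 2 remove [bswqk] add [geg] -> 11 lines: uqym hpxg geg amfj xhbt hdsst ddtce rnedg zjs ojydy avu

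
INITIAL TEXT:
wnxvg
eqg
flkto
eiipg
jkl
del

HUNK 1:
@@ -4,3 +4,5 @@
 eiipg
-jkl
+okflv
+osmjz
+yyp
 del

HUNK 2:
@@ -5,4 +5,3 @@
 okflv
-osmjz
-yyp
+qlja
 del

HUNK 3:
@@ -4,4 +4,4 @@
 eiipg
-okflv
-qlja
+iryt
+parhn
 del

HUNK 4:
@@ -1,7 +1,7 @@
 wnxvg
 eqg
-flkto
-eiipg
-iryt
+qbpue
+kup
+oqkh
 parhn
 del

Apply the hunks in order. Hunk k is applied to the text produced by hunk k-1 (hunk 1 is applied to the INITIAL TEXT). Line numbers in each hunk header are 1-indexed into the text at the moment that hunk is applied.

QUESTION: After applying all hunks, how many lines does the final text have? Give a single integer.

Hunk 1: at line 4 remove [jkl] add [okflv,osmjz,yyp] -> 8 lines: wnxvg eqg flkto eiipg okflv osmjz yyp del
Hunk 2: at line 5 remove [osmjz,yyp] add [qlja] -> 7 lines: wnxvg eqg flkto eiipg okflv qlja del
Hunk 3: at line 4 remove [okflv,qlja] add [iryt,parhn] -> 7 lines: wnxvg eqg flkto eiipg iryt parhn del
Hunk 4: at line 1 remove [flkto,eiipg,iryt] add [qbpue,kup,oqkh] -> 7 lines: wnxvg eqg qbpue kup oqkh parhn del
Final line count: 7

Answer: 7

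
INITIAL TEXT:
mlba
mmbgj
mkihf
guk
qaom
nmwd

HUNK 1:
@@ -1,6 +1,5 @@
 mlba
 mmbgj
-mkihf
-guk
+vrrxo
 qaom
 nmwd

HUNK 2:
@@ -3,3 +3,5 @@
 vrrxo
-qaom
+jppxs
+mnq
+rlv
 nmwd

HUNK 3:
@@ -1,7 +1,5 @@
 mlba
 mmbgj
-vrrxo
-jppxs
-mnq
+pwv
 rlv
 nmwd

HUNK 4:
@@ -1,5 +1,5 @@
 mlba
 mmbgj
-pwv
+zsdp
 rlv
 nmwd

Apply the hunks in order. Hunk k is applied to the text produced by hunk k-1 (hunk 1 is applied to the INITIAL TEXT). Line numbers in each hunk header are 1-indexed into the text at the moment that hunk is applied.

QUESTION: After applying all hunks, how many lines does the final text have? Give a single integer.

Answer: 5

Derivation:
Hunk 1: at line 1 remove [mkihf,guk] add [vrrxo] -> 5 lines: mlba mmbgj vrrxo qaom nmwd
Hunk 2: at line 3 remove [qaom] add [jppxs,mnq,rlv] -> 7 lines: mlba mmbgj vrrxo jppxs mnq rlv nmwd
Hunk 3: at line 1 remove [vrrxo,jppxs,mnq] add [pwv] -> 5 lines: mlba mmbgj pwv rlv nmwd
Hunk 4: at line 1 remove [pwv] add [zsdp] -> 5 lines: mlba mmbgj zsdp rlv nmwd
Final line count: 5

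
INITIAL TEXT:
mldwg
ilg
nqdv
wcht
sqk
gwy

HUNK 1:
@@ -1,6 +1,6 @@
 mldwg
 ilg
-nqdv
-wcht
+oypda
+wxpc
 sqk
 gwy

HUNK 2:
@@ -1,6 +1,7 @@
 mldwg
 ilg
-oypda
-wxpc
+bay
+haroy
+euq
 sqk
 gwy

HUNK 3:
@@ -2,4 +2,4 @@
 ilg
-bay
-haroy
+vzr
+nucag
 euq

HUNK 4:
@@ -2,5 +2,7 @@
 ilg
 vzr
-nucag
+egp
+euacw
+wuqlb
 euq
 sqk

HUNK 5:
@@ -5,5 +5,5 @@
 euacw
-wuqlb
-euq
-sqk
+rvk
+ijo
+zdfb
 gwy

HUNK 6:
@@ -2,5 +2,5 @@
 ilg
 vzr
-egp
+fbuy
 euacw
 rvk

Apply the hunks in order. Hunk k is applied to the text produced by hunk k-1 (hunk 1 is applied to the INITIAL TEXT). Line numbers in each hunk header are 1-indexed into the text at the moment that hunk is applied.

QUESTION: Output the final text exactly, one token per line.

Hunk 1: at line 1 remove [nqdv,wcht] add [oypda,wxpc] -> 6 lines: mldwg ilg oypda wxpc sqk gwy
Hunk 2: at line 1 remove [oypda,wxpc] add [bay,haroy,euq] -> 7 lines: mldwg ilg bay haroy euq sqk gwy
Hunk 3: at line 2 remove [bay,haroy] add [vzr,nucag] -> 7 lines: mldwg ilg vzr nucag euq sqk gwy
Hunk 4: at line 2 remove [nucag] add [egp,euacw,wuqlb] -> 9 lines: mldwg ilg vzr egp euacw wuqlb euq sqk gwy
Hunk 5: at line 5 remove [wuqlb,euq,sqk] add [rvk,ijo,zdfb] -> 9 lines: mldwg ilg vzr egp euacw rvk ijo zdfb gwy
Hunk 6: at line 2 remove [egp] add [fbuy] -> 9 lines: mldwg ilg vzr fbuy euacw rvk ijo zdfb gwy

Answer: mldwg
ilg
vzr
fbuy
euacw
rvk
ijo
zdfb
gwy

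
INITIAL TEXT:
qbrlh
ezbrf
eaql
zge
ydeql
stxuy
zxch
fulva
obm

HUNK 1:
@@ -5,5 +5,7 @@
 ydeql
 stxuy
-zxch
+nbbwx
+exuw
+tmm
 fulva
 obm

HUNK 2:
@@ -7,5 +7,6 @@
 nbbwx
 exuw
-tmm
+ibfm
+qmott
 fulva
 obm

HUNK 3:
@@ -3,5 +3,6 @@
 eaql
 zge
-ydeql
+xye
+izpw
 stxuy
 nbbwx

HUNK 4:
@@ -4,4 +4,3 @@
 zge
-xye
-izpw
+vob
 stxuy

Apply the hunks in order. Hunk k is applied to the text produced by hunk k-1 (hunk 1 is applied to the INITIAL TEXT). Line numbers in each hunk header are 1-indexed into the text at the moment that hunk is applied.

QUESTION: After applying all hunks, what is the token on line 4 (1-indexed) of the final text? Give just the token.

Answer: zge

Derivation:
Hunk 1: at line 5 remove [zxch] add [nbbwx,exuw,tmm] -> 11 lines: qbrlh ezbrf eaql zge ydeql stxuy nbbwx exuw tmm fulva obm
Hunk 2: at line 7 remove [tmm] add [ibfm,qmott] -> 12 lines: qbrlh ezbrf eaql zge ydeql stxuy nbbwx exuw ibfm qmott fulva obm
Hunk 3: at line 3 remove [ydeql] add [xye,izpw] -> 13 lines: qbrlh ezbrf eaql zge xye izpw stxuy nbbwx exuw ibfm qmott fulva obm
Hunk 4: at line 4 remove [xye,izpw] add [vob] -> 12 lines: qbrlh ezbrf eaql zge vob stxuy nbbwx exuw ibfm qmott fulva obm
Final line 4: zge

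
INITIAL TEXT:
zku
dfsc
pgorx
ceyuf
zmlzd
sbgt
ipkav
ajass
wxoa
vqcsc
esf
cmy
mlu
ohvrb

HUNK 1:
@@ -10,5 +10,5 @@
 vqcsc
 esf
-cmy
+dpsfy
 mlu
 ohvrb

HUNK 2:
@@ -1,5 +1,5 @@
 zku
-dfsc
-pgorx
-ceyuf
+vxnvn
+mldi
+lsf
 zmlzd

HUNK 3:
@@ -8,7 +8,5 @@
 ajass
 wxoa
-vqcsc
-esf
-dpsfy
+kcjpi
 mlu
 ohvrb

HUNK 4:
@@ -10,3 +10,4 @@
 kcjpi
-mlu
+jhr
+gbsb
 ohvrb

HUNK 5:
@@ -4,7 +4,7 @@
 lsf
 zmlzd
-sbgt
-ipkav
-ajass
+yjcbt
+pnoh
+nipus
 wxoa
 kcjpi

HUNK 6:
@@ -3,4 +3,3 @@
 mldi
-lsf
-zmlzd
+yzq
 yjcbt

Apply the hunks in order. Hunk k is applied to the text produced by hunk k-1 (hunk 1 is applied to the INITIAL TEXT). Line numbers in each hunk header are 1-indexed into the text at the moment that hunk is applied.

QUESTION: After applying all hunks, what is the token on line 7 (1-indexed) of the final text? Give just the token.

Hunk 1: at line 10 remove [cmy] add [dpsfy] -> 14 lines: zku dfsc pgorx ceyuf zmlzd sbgt ipkav ajass wxoa vqcsc esf dpsfy mlu ohvrb
Hunk 2: at line 1 remove [dfsc,pgorx,ceyuf] add [vxnvn,mldi,lsf] -> 14 lines: zku vxnvn mldi lsf zmlzd sbgt ipkav ajass wxoa vqcsc esf dpsfy mlu ohvrb
Hunk 3: at line 8 remove [vqcsc,esf,dpsfy] add [kcjpi] -> 12 lines: zku vxnvn mldi lsf zmlzd sbgt ipkav ajass wxoa kcjpi mlu ohvrb
Hunk 4: at line 10 remove [mlu] add [jhr,gbsb] -> 13 lines: zku vxnvn mldi lsf zmlzd sbgt ipkav ajass wxoa kcjpi jhr gbsb ohvrb
Hunk 5: at line 4 remove [sbgt,ipkav,ajass] add [yjcbt,pnoh,nipus] -> 13 lines: zku vxnvn mldi lsf zmlzd yjcbt pnoh nipus wxoa kcjpi jhr gbsb ohvrb
Hunk 6: at line 3 remove [lsf,zmlzd] add [yzq] -> 12 lines: zku vxnvn mldi yzq yjcbt pnoh nipus wxoa kcjpi jhr gbsb ohvrb
Final line 7: nipus

Answer: nipus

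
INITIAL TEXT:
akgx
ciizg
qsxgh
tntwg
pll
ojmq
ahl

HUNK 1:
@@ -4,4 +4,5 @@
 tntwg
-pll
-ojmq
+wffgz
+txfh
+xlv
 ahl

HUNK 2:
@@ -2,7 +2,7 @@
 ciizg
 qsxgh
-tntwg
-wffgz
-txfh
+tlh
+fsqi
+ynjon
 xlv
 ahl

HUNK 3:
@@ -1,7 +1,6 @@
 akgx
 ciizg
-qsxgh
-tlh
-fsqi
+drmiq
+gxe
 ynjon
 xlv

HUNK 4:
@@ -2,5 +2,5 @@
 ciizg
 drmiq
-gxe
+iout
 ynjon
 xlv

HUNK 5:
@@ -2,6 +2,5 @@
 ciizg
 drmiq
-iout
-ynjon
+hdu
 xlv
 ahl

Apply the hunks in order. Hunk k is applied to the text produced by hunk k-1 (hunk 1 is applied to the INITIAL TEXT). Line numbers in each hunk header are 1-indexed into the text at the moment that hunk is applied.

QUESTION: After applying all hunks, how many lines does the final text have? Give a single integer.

Hunk 1: at line 4 remove [pll,ojmq] add [wffgz,txfh,xlv] -> 8 lines: akgx ciizg qsxgh tntwg wffgz txfh xlv ahl
Hunk 2: at line 2 remove [tntwg,wffgz,txfh] add [tlh,fsqi,ynjon] -> 8 lines: akgx ciizg qsxgh tlh fsqi ynjon xlv ahl
Hunk 3: at line 1 remove [qsxgh,tlh,fsqi] add [drmiq,gxe] -> 7 lines: akgx ciizg drmiq gxe ynjon xlv ahl
Hunk 4: at line 2 remove [gxe] add [iout] -> 7 lines: akgx ciizg drmiq iout ynjon xlv ahl
Hunk 5: at line 2 remove [iout,ynjon] add [hdu] -> 6 lines: akgx ciizg drmiq hdu xlv ahl
Final line count: 6

Answer: 6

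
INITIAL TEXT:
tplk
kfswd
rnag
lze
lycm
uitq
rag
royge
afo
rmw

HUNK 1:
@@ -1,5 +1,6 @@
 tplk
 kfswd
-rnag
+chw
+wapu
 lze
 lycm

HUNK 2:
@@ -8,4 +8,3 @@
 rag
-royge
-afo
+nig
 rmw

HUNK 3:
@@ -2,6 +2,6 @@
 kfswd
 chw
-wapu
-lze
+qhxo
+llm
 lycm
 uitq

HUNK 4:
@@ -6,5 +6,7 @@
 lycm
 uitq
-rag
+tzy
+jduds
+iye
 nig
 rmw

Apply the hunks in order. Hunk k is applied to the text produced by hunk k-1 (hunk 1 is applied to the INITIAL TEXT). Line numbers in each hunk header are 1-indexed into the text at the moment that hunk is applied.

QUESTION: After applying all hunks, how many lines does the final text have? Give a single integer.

Hunk 1: at line 1 remove [rnag] add [chw,wapu] -> 11 lines: tplk kfswd chw wapu lze lycm uitq rag royge afo rmw
Hunk 2: at line 8 remove [royge,afo] add [nig] -> 10 lines: tplk kfswd chw wapu lze lycm uitq rag nig rmw
Hunk 3: at line 2 remove [wapu,lze] add [qhxo,llm] -> 10 lines: tplk kfswd chw qhxo llm lycm uitq rag nig rmw
Hunk 4: at line 6 remove [rag] add [tzy,jduds,iye] -> 12 lines: tplk kfswd chw qhxo llm lycm uitq tzy jduds iye nig rmw
Final line count: 12

Answer: 12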